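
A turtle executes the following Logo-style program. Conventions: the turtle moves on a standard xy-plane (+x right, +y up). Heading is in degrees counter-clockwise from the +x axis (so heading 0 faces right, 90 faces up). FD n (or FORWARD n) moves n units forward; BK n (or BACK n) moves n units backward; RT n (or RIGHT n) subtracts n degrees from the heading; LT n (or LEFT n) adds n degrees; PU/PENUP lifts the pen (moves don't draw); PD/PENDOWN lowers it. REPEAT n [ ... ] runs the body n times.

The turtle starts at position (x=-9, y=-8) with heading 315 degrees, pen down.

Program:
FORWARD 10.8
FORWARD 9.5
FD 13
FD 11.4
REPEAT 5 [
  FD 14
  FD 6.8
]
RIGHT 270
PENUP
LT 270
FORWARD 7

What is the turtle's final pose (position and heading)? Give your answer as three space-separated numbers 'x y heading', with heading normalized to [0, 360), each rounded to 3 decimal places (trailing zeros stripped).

Answer: 101.097 -118.097 315

Derivation:
Executing turtle program step by step:
Start: pos=(-9,-8), heading=315, pen down
FD 10.8: (-9,-8) -> (-1.363,-15.637) [heading=315, draw]
FD 9.5: (-1.363,-15.637) -> (5.354,-22.354) [heading=315, draw]
FD 13: (5.354,-22.354) -> (14.547,-31.547) [heading=315, draw]
FD 11.4: (14.547,-31.547) -> (22.608,-39.608) [heading=315, draw]
REPEAT 5 [
  -- iteration 1/5 --
  FD 14: (22.608,-39.608) -> (32.507,-49.507) [heading=315, draw]
  FD 6.8: (32.507,-49.507) -> (37.315,-54.315) [heading=315, draw]
  -- iteration 2/5 --
  FD 14: (37.315,-54.315) -> (47.215,-64.215) [heading=315, draw]
  FD 6.8: (47.215,-64.215) -> (52.023,-69.023) [heading=315, draw]
  -- iteration 3/5 --
  FD 14: (52.023,-69.023) -> (61.923,-78.923) [heading=315, draw]
  FD 6.8: (61.923,-78.923) -> (66.731,-83.731) [heading=315, draw]
  -- iteration 4/5 --
  FD 14: (66.731,-83.731) -> (76.631,-93.631) [heading=315, draw]
  FD 6.8: (76.631,-93.631) -> (81.439,-98.439) [heading=315, draw]
  -- iteration 5/5 --
  FD 14: (81.439,-98.439) -> (91.338,-108.338) [heading=315, draw]
  FD 6.8: (91.338,-108.338) -> (96.147,-113.147) [heading=315, draw]
]
RT 270: heading 315 -> 45
PU: pen up
LT 270: heading 45 -> 315
FD 7: (96.147,-113.147) -> (101.097,-118.097) [heading=315, move]
Final: pos=(101.097,-118.097), heading=315, 14 segment(s) drawn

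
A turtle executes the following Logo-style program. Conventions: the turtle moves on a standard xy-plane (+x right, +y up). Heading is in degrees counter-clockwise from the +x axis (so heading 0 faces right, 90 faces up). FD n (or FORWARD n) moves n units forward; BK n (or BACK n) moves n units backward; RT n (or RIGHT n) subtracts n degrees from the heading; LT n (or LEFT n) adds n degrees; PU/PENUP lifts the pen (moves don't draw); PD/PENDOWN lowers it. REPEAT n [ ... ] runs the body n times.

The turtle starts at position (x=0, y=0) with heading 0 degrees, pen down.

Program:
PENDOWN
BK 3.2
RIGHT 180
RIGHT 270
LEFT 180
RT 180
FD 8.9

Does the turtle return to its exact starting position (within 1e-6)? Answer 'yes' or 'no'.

Answer: no

Derivation:
Executing turtle program step by step:
Start: pos=(0,0), heading=0, pen down
PD: pen down
BK 3.2: (0,0) -> (-3.2,0) [heading=0, draw]
RT 180: heading 0 -> 180
RT 270: heading 180 -> 270
LT 180: heading 270 -> 90
RT 180: heading 90 -> 270
FD 8.9: (-3.2,0) -> (-3.2,-8.9) [heading=270, draw]
Final: pos=(-3.2,-8.9), heading=270, 2 segment(s) drawn

Start position: (0, 0)
Final position: (-3.2, -8.9)
Distance = 9.458; >= 1e-6 -> NOT closed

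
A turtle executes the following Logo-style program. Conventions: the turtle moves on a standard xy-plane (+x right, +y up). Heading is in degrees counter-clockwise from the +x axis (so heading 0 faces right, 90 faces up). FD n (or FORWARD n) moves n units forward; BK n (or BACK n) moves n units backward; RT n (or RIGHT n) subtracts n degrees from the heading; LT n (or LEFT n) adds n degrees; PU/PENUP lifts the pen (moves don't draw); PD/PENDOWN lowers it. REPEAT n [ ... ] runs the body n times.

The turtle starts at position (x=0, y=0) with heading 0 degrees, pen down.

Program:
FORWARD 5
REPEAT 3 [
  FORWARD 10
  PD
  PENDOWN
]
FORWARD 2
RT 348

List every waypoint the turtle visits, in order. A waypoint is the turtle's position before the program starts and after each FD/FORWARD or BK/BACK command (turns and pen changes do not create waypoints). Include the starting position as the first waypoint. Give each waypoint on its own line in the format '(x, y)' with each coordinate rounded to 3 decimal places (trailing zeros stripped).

Executing turtle program step by step:
Start: pos=(0,0), heading=0, pen down
FD 5: (0,0) -> (5,0) [heading=0, draw]
REPEAT 3 [
  -- iteration 1/3 --
  FD 10: (5,0) -> (15,0) [heading=0, draw]
  PD: pen down
  PD: pen down
  -- iteration 2/3 --
  FD 10: (15,0) -> (25,0) [heading=0, draw]
  PD: pen down
  PD: pen down
  -- iteration 3/3 --
  FD 10: (25,0) -> (35,0) [heading=0, draw]
  PD: pen down
  PD: pen down
]
FD 2: (35,0) -> (37,0) [heading=0, draw]
RT 348: heading 0 -> 12
Final: pos=(37,0), heading=12, 5 segment(s) drawn
Waypoints (6 total):
(0, 0)
(5, 0)
(15, 0)
(25, 0)
(35, 0)
(37, 0)

Answer: (0, 0)
(5, 0)
(15, 0)
(25, 0)
(35, 0)
(37, 0)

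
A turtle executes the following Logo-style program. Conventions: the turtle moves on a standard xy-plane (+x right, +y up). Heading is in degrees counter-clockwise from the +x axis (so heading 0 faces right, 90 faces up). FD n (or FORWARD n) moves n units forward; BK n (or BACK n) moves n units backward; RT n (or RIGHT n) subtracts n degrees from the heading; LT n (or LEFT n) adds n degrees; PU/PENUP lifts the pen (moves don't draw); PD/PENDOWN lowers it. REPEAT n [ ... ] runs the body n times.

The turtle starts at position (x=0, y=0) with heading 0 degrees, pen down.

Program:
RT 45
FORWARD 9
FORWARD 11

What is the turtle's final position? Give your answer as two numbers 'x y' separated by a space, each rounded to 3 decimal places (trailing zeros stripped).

Executing turtle program step by step:
Start: pos=(0,0), heading=0, pen down
RT 45: heading 0 -> 315
FD 9: (0,0) -> (6.364,-6.364) [heading=315, draw]
FD 11: (6.364,-6.364) -> (14.142,-14.142) [heading=315, draw]
Final: pos=(14.142,-14.142), heading=315, 2 segment(s) drawn

Answer: 14.142 -14.142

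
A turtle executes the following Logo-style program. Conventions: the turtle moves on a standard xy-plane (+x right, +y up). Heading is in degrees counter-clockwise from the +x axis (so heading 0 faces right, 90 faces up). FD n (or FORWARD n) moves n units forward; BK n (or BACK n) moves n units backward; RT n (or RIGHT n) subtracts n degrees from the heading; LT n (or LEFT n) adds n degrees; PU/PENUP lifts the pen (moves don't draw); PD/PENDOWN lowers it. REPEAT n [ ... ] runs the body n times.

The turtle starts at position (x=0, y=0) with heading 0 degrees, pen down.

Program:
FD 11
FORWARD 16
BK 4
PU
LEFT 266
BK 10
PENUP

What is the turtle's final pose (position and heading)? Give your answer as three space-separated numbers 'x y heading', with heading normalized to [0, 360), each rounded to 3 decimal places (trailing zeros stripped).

Executing turtle program step by step:
Start: pos=(0,0), heading=0, pen down
FD 11: (0,0) -> (11,0) [heading=0, draw]
FD 16: (11,0) -> (27,0) [heading=0, draw]
BK 4: (27,0) -> (23,0) [heading=0, draw]
PU: pen up
LT 266: heading 0 -> 266
BK 10: (23,0) -> (23.698,9.976) [heading=266, move]
PU: pen up
Final: pos=(23.698,9.976), heading=266, 3 segment(s) drawn

Answer: 23.698 9.976 266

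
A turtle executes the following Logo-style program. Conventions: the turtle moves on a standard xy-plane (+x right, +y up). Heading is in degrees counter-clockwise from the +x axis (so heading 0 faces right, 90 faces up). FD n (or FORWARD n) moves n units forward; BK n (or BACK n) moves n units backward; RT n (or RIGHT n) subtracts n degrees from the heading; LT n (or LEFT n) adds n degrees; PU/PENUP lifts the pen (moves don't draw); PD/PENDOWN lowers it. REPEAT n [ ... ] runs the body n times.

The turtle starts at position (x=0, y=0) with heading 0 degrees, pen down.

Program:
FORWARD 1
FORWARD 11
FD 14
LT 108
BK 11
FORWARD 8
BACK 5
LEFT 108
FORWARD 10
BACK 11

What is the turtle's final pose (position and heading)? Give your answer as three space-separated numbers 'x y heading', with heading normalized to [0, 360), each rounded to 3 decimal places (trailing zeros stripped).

Answer: 29.281 -7.021 216

Derivation:
Executing turtle program step by step:
Start: pos=(0,0), heading=0, pen down
FD 1: (0,0) -> (1,0) [heading=0, draw]
FD 11: (1,0) -> (12,0) [heading=0, draw]
FD 14: (12,0) -> (26,0) [heading=0, draw]
LT 108: heading 0 -> 108
BK 11: (26,0) -> (29.399,-10.462) [heading=108, draw]
FD 8: (29.399,-10.462) -> (26.927,-2.853) [heading=108, draw]
BK 5: (26.927,-2.853) -> (28.472,-7.608) [heading=108, draw]
LT 108: heading 108 -> 216
FD 10: (28.472,-7.608) -> (20.382,-13.486) [heading=216, draw]
BK 11: (20.382,-13.486) -> (29.281,-7.021) [heading=216, draw]
Final: pos=(29.281,-7.021), heading=216, 8 segment(s) drawn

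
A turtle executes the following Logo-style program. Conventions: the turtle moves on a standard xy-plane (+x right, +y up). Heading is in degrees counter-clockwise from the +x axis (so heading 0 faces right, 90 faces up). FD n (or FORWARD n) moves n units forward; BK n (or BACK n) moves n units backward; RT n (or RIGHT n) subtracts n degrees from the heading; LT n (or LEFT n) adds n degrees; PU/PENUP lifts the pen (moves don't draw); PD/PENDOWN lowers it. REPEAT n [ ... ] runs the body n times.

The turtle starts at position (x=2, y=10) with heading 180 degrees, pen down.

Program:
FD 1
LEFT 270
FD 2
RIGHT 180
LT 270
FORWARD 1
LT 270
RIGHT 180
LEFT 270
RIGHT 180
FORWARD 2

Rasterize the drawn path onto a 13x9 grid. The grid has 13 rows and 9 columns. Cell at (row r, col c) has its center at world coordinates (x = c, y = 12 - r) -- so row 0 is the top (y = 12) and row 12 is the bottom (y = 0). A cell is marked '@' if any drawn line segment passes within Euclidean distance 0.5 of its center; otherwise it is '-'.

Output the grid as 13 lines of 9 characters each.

Answer: @@@------
-@-------
-@@------
---------
---------
---------
---------
---------
---------
---------
---------
---------
---------

Derivation:
Segment 0: (2,10) -> (1,10)
Segment 1: (1,10) -> (1,12)
Segment 2: (1,12) -> (0,12)
Segment 3: (0,12) -> (2,12)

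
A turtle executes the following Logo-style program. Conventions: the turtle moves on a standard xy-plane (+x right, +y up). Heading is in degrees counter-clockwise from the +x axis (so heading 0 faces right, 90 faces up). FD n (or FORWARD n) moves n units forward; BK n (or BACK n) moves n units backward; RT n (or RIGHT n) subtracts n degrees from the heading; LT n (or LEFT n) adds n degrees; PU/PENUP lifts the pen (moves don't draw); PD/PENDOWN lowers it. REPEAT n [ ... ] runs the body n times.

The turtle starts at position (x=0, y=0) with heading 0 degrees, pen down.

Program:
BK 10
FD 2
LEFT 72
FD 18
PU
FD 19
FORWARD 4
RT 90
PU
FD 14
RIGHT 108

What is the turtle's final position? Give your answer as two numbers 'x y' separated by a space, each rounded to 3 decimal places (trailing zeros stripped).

Executing turtle program step by step:
Start: pos=(0,0), heading=0, pen down
BK 10: (0,0) -> (-10,0) [heading=0, draw]
FD 2: (-10,0) -> (-8,0) [heading=0, draw]
LT 72: heading 0 -> 72
FD 18: (-8,0) -> (-2.438,17.119) [heading=72, draw]
PU: pen up
FD 19: (-2.438,17.119) -> (3.434,35.189) [heading=72, move]
FD 4: (3.434,35.189) -> (4.67,38.993) [heading=72, move]
RT 90: heading 72 -> 342
PU: pen up
FD 14: (4.67,38.993) -> (17.984,34.667) [heading=342, move]
RT 108: heading 342 -> 234
Final: pos=(17.984,34.667), heading=234, 3 segment(s) drawn

Answer: 17.984 34.667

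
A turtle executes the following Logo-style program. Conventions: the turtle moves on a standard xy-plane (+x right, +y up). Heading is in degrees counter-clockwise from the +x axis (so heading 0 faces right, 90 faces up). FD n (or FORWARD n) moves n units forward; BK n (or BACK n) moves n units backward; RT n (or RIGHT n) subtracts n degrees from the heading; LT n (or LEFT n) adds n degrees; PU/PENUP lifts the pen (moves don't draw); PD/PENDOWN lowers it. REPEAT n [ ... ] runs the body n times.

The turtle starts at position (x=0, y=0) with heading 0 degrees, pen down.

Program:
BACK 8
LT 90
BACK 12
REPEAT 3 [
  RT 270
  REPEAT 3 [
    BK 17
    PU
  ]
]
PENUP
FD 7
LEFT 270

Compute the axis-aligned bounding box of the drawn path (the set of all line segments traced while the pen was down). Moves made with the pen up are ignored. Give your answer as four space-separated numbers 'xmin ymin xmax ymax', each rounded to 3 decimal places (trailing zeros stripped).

Answer: -8 -12 9 0

Derivation:
Executing turtle program step by step:
Start: pos=(0,0), heading=0, pen down
BK 8: (0,0) -> (-8,0) [heading=0, draw]
LT 90: heading 0 -> 90
BK 12: (-8,0) -> (-8,-12) [heading=90, draw]
REPEAT 3 [
  -- iteration 1/3 --
  RT 270: heading 90 -> 180
  REPEAT 3 [
    -- iteration 1/3 --
    BK 17: (-8,-12) -> (9,-12) [heading=180, draw]
    PU: pen up
    -- iteration 2/3 --
    BK 17: (9,-12) -> (26,-12) [heading=180, move]
    PU: pen up
    -- iteration 3/3 --
    BK 17: (26,-12) -> (43,-12) [heading=180, move]
    PU: pen up
  ]
  -- iteration 2/3 --
  RT 270: heading 180 -> 270
  REPEAT 3 [
    -- iteration 1/3 --
    BK 17: (43,-12) -> (43,5) [heading=270, move]
    PU: pen up
    -- iteration 2/3 --
    BK 17: (43,5) -> (43,22) [heading=270, move]
    PU: pen up
    -- iteration 3/3 --
    BK 17: (43,22) -> (43,39) [heading=270, move]
    PU: pen up
  ]
  -- iteration 3/3 --
  RT 270: heading 270 -> 0
  REPEAT 3 [
    -- iteration 1/3 --
    BK 17: (43,39) -> (26,39) [heading=0, move]
    PU: pen up
    -- iteration 2/3 --
    BK 17: (26,39) -> (9,39) [heading=0, move]
    PU: pen up
    -- iteration 3/3 --
    BK 17: (9,39) -> (-8,39) [heading=0, move]
    PU: pen up
  ]
]
PU: pen up
FD 7: (-8,39) -> (-1,39) [heading=0, move]
LT 270: heading 0 -> 270
Final: pos=(-1,39), heading=270, 3 segment(s) drawn

Segment endpoints: x in {-8, 0, 9}, y in {-12, -12, 0}
xmin=-8, ymin=-12, xmax=9, ymax=0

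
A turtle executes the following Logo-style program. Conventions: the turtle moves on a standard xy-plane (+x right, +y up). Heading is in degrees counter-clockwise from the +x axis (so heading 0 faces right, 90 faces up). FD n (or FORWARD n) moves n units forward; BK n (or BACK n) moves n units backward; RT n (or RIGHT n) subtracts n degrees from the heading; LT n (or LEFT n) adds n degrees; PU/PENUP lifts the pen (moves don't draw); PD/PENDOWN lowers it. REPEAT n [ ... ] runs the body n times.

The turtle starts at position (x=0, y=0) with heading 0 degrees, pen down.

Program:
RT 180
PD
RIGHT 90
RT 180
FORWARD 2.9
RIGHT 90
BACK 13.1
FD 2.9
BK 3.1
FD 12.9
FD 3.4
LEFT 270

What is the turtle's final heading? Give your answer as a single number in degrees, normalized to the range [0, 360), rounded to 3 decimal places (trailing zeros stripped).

Executing turtle program step by step:
Start: pos=(0,0), heading=0, pen down
RT 180: heading 0 -> 180
PD: pen down
RT 90: heading 180 -> 90
RT 180: heading 90 -> 270
FD 2.9: (0,0) -> (0,-2.9) [heading=270, draw]
RT 90: heading 270 -> 180
BK 13.1: (0,-2.9) -> (13.1,-2.9) [heading=180, draw]
FD 2.9: (13.1,-2.9) -> (10.2,-2.9) [heading=180, draw]
BK 3.1: (10.2,-2.9) -> (13.3,-2.9) [heading=180, draw]
FD 12.9: (13.3,-2.9) -> (0.4,-2.9) [heading=180, draw]
FD 3.4: (0.4,-2.9) -> (-3,-2.9) [heading=180, draw]
LT 270: heading 180 -> 90
Final: pos=(-3,-2.9), heading=90, 6 segment(s) drawn

Answer: 90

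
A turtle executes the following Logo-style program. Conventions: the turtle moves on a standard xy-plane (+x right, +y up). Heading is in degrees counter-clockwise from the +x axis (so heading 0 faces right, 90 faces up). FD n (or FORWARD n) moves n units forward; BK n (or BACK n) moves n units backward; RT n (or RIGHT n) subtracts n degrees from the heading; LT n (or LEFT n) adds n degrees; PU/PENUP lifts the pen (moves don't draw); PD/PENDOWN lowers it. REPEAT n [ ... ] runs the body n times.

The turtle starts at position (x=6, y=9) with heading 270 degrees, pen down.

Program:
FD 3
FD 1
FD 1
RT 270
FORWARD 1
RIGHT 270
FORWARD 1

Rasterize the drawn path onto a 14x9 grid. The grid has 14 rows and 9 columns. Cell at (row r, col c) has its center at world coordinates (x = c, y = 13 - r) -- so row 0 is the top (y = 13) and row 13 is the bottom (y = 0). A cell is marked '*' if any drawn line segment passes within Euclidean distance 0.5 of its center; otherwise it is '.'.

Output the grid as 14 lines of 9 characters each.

Answer: .........
.........
.........
.........
......*..
......*..
......*..
......*..
......**.
......**.
.........
.........
.........
.........

Derivation:
Segment 0: (6,9) -> (6,6)
Segment 1: (6,6) -> (6,5)
Segment 2: (6,5) -> (6,4)
Segment 3: (6,4) -> (7,4)
Segment 4: (7,4) -> (7,5)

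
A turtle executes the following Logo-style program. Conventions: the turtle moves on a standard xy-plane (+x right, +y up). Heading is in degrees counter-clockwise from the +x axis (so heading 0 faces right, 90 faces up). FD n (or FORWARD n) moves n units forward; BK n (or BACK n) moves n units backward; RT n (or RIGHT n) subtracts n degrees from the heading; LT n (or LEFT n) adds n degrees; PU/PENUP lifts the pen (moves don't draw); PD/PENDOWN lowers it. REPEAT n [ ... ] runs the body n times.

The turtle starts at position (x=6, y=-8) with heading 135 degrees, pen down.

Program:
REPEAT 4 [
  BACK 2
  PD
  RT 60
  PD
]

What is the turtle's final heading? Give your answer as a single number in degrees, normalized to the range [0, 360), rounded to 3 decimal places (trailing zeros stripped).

Answer: 255

Derivation:
Executing turtle program step by step:
Start: pos=(6,-8), heading=135, pen down
REPEAT 4 [
  -- iteration 1/4 --
  BK 2: (6,-8) -> (7.414,-9.414) [heading=135, draw]
  PD: pen down
  RT 60: heading 135 -> 75
  PD: pen down
  -- iteration 2/4 --
  BK 2: (7.414,-9.414) -> (6.897,-11.346) [heading=75, draw]
  PD: pen down
  RT 60: heading 75 -> 15
  PD: pen down
  -- iteration 3/4 --
  BK 2: (6.897,-11.346) -> (4.965,-11.864) [heading=15, draw]
  PD: pen down
  RT 60: heading 15 -> 315
  PD: pen down
  -- iteration 4/4 --
  BK 2: (4.965,-11.864) -> (3.551,-10.449) [heading=315, draw]
  PD: pen down
  RT 60: heading 315 -> 255
  PD: pen down
]
Final: pos=(3.551,-10.449), heading=255, 4 segment(s) drawn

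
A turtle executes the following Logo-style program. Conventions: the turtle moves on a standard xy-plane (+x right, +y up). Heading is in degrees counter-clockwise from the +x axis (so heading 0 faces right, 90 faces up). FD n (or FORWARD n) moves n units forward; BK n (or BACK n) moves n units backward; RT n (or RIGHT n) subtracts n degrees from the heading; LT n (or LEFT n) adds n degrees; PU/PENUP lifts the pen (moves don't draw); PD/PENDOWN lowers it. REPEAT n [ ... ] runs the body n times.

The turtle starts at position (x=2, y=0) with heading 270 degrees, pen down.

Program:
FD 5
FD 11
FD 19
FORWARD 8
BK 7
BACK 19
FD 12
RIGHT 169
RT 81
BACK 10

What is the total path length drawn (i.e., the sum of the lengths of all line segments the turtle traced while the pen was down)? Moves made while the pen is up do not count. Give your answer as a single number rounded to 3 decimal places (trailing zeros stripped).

Executing turtle program step by step:
Start: pos=(2,0), heading=270, pen down
FD 5: (2,0) -> (2,-5) [heading=270, draw]
FD 11: (2,-5) -> (2,-16) [heading=270, draw]
FD 19: (2,-16) -> (2,-35) [heading=270, draw]
FD 8: (2,-35) -> (2,-43) [heading=270, draw]
BK 7: (2,-43) -> (2,-36) [heading=270, draw]
BK 19: (2,-36) -> (2,-17) [heading=270, draw]
FD 12: (2,-17) -> (2,-29) [heading=270, draw]
RT 169: heading 270 -> 101
RT 81: heading 101 -> 20
BK 10: (2,-29) -> (-7.397,-32.42) [heading=20, draw]
Final: pos=(-7.397,-32.42), heading=20, 8 segment(s) drawn

Segment lengths:
  seg 1: (2,0) -> (2,-5), length = 5
  seg 2: (2,-5) -> (2,-16), length = 11
  seg 3: (2,-16) -> (2,-35), length = 19
  seg 4: (2,-35) -> (2,-43), length = 8
  seg 5: (2,-43) -> (2,-36), length = 7
  seg 6: (2,-36) -> (2,-17), length = 19
  seg 7: (2,-17) -> (2,-29), length = 12
  seg 8: (2,-29) -> (-7.397,-32.42), length = 10
Total = 91

Answer: 91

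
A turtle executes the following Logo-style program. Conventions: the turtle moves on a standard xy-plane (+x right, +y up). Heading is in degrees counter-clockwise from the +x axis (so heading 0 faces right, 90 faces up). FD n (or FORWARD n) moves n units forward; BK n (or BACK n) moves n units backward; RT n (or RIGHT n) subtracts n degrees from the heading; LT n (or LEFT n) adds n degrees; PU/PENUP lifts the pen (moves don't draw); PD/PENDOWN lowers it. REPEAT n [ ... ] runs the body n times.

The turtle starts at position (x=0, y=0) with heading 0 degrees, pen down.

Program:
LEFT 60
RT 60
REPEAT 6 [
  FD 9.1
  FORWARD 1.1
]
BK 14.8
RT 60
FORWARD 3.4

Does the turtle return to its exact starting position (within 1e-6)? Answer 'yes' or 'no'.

Executing turtle program step by step:
Start: pos=(0,0), heading=0, pen down
LT 60: heading 0 -> 60
RT 60: heading 60 -> 0
REPEAT 6 [
  -- iteration 1/6 --
  FD 9.1: (0,0) -> (9.1,0) [heading=0, draw]
  FD 1.1: (9.1,0) -> (10.2,0) [heading=0, draw]
  -- iteration 2/6 --
  FD 9.1: (10.2,0) -> (19.3,0) [heading=0, draw]
  FD 1.1: (19.3,0) -> (20.4,0) [heading=0, draw]
  -- iteration 3/6 --
  FD 9.1: (20.4,0) -> (29.5,0) [heading=0, draw]
  FD 1.1: (29.5,0) -> (30.6,0) [heading=0, draw]
  -- iteration 4/6 --
  FD 9.1: (30.6,0) -> (39.7,0) [heading=0, draw]
  FD 1.1: (39.7,0) -> (40.8,0) [heading=0, draw]
  -- iteration 5/6 --
  FD 9.1: (40.8,0) -> (49.9,0) [heading=0, draw]
  FD 1.1: (49.9,0) -> (51,0) [heading=0, draw]
  -- iteration 6/6 --
  FD 9.1: (51,0) -> (60.1,0) [heading=0, draw]
  FD 1.1: (60.1,0) -> (61.2,0) [heading=0, draw]
]
BK 14.8: (61.2,0) -> (46.4,0) [heading=0, draw]
RT 60: heading 0 -> 300
FD 3.4: (46.4,0) -> (48.1,-2.944) [heading=300, draw]
Final: pos=(48.1,-2.944), heading=300, 14 segment(s) drawn

Start position: (0, 0)
Final position: (48.1, -2.944)
Distance = 48.19; >= 1e-6 -> NOT closed

Answer: no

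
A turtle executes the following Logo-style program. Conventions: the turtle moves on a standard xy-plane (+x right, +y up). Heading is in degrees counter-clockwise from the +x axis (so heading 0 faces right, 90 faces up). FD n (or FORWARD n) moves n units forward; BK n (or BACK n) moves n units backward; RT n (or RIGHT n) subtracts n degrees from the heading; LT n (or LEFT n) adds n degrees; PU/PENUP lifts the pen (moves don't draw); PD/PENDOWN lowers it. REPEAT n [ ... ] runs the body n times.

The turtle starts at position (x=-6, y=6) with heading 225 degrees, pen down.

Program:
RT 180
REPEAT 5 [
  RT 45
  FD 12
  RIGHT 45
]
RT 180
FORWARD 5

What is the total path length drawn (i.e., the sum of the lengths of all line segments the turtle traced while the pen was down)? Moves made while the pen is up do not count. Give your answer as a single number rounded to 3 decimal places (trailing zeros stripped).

Answer: 65

Derivation:
Executing turtle program step by step:
Start: pos=(-6,6), heading=225, pen down
RT 180: heading 225 -> 45
REPEAT 5 [
  -- iteration 1/5 --
  RT 45: heading 45 -> 0
  FD 12: (-6,6) -> (6,6) [heading=0, draw]
  RT 45: heading 0 -> 315
  -- iteration 2/5 --
  RT 45: heading 315 -> 270
  FD 12: (6,6) -> (6,-6) [heading=270, draw]
  RT 45: heading 270 -> 225
  -- iteration 3/5 --
  RT 45: heading 225 -> 180
  FD 12: (6,-6) -> (-6,-6) [heading=180, draw]
  RT 45: heading 180 -> 135
  -- iteration 4/5 --
  RT 45: heading 135 -> 90
  FD 12: (-6,-6) -> (-6,6) [heading=90, draw]
  RT 45: heading 90 -> 45
  -- iteration 5/5 --
  RT 45: heading 45 -> 0
  FD 12: (-6,6) -> (6,6) [heading=0, draw]
  RT 45: heading 0 -> 315
]
RT 180: heading 315 -> 135
FD 5: (6,6) -> (2.464,9.536) [heading=135, draw]
Final: pos=(2.464,9.536), heading=135, 6 segment(s) drawn

Segment lengths:
  seg 1: (-6,6) -> (6,6), length = 12
  seg 2: (6,6) -> (6,-6), length = 12
  seg 3: (6,-6) -> (-6,-6), length = 12
  seg 4: (-6,-6) -> (-6,6), length = 12
  seg 5: (-6,6) -> (6,6), length = 12
  seg 6: (6,6) -> (2.464,9.536), length = 5
Total = 65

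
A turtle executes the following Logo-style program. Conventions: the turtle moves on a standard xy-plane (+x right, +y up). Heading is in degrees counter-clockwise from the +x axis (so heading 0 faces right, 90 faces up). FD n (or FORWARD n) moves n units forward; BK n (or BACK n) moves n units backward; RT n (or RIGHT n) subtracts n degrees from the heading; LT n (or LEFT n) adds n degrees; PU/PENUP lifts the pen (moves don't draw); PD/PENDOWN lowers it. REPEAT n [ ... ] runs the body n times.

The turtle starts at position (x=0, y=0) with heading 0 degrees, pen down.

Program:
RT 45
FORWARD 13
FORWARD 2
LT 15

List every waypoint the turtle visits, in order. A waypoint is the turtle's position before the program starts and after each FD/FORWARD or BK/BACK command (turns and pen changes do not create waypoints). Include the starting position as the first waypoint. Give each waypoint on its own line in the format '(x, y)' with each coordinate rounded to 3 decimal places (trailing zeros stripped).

Answer: (0, 0)
(9.192, -9.192)
(10.607, -10.607)

Derivation:
Executing turtle program step by step:
Start: pos=(0,0), heading=0, pen down
RT 45: heading 0 -> 315
FD 13: (0,0) -> (9.192,-9.192) [heading=315, draw]
FD 2: (9.192,-9.192) -> (10.607,-10.607) [heading=315, draw]
LT 15: heading 315 -> 330
Final: pos=(10.607,-10.607), heading=330, 2 segment(s) drawn
Waypoints (3 total):
(0, 0)
(9.192, -9.192)
(10.607, -10.607)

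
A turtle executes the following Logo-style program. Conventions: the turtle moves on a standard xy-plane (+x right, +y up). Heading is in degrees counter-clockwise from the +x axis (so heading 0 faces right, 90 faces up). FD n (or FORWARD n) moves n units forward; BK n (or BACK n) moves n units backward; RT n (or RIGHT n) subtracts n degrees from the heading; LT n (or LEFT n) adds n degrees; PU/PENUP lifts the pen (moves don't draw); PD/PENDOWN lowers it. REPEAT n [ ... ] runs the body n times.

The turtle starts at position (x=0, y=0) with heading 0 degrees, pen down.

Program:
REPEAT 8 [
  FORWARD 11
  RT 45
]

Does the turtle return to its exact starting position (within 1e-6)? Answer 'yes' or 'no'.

Answer: yes

Derivation:
Executing turtle program step by step:
Start: pos=(0,0), heading=0, pen down
REPEAT 8 [
  -- iteration 1/8 --
  FD 11: (0,0) -> (11,0) [heading=0, draw]
  RT 45: heading 0 -> 315
  -- iteration 2/8 --
  FD 11: (11,0) -> (18.778,-7.778) [heading=315, draw]
  RT 45: heading 315 -> 270
  -- iteration 3/8 --
  FD 11: (18.778,-7.778) -> (18.778,-18.778) [heading=270, draw]
  RT 45: heading 270 -> 225
  -- iteration 4/8 --
  FD 11: (18.778,-18.778) -> (11,-26.556) [heading=225, draw]
  RT 45: heading 225 -> 180
  -- iteration 5/8 --
  FD 11: (11,-26.556) -> (0,-26.556) [heading=180, draw]
  RT 45: heading 180 -> 135
  -- iteration 6/8 --
  FD 11: (0,-26.556) -> (-7.778,-18.778) [heading=135, draw]
  RT 45: heading 135 -> 90
  -- iteration 7/8 --
  FD 11: (-7.778,-18.778) -> (-7.778,-7.778) [heading=90, draw]
  RT 45: heading 90 -> 45
  -- iteration 8/8 --
  FD 11: (-7.778,-7.778) -> (0,0) [heading=45, draw]
  RT 45: heading 45 -> 0
]
Final: pos=(0,0), heading=0, 8 segment(s) drawn

Start position: (0, 0)
Final position: (0, 0)
Distance = 0; < 1e-6 -> CLOSED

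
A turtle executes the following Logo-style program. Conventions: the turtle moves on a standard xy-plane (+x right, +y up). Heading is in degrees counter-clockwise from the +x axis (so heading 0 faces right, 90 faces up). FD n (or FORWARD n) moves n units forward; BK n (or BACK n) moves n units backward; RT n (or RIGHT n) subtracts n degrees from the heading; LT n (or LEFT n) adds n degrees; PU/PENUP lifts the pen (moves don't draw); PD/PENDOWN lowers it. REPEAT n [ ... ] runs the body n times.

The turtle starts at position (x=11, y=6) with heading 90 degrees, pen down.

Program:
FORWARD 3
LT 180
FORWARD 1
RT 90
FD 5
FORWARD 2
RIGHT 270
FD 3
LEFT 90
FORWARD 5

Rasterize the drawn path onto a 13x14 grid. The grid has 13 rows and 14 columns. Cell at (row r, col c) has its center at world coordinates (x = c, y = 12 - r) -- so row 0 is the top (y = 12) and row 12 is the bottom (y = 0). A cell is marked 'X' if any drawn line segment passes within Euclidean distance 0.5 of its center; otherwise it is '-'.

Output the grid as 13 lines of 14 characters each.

Segment 0: (11,6) -> (11,9)
Segment 1: (11,9) -> (11,8)
Segment 2: (11,8) -> (6,8)
Segment 3: (6,8) -> (4,8)
Segment 4: (4,8) -> (4,5)
Segment 5: (4,5) -> (9,5)

Answer: --------------
--------------
--------------
-----------X--
----XXXXXXXX--
----X------X--
----X------X--
----XXXXXX----
--------------
--------------
--------------
--------------
--------------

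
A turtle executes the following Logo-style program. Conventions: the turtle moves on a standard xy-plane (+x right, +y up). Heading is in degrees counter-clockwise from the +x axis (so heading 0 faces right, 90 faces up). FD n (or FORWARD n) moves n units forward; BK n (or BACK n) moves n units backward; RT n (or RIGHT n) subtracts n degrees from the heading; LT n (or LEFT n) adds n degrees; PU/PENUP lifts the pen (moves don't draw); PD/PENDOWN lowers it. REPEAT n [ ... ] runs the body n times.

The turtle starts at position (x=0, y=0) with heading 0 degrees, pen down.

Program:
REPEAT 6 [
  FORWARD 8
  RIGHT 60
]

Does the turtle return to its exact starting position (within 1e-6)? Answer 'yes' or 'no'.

Executing turtle program step by step:
Start: pos=(0,0), heading=0, pen down
REPEAT 6 [
  -- iteration 1/6 --
  FD 8: (0,0) -> (8,0) [heading=0, draw]
  RT 60: heading 0 -> 300
  -- iteration 2/6 --
  FD 8: (8,0) -> (12,-6.928) [heading=300, draw]
  RT 60: heading 300 -> 240
  -- iteration 3/6 --
  FD 8: (12,-6.928) -> (8,-13.856) [heading=240, draw]
  RT 60: heading 240 -> 180
  -- iteration 4/6 --
  FD 8: (8,-13.856) -> (0,-13.856) [heading=180, draw]
  RT 60: heading 180 -> 120
  -- iteration 5/6 --
  FD 8: (0,-13.856) -> (-4,-6.928) [heading=120, draw]
  RT 60: heading 120 -> 60
  -- iteration 6/6 --
  FD 8: (-4,-6.928) -> (0,0) [heading=60, draw]
  RT 60: heading 60 -> 0
]
Final: pos=(0,0), heading=0, 6 segment(s) drawn

Start position: (0, 0)
Final position: (0, 0)
Distance = 0; < 1e-6 -> CLOSED

Answer: yes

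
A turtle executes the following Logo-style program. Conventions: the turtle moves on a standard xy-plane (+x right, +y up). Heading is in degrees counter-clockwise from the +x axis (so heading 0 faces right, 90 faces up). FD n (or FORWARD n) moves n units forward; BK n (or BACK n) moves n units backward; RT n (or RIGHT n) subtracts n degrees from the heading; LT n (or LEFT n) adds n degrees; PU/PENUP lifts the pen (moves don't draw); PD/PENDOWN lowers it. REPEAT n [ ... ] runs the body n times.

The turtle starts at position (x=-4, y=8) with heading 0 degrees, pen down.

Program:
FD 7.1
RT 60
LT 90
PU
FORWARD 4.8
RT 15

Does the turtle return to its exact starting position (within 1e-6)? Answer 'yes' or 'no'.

Answer: no

Derivation:
Executing turtle program step by step:
Start: pos=(-4,8), heading=0, pen down
FD 7.1: (-4,8) -> (3.1,8) [heading=0, draw]
RT 60: heading 0 -> 300
LT 90: heading 300 -> 30
PU: pen up
FD 4.8: (3.1,8) -> (7.257,10.4) [heading=30, move]
RT 15: heading 30 -> 15
Final: pos=(7.257,10.4), heading=15, 1 segment(s) drawn

Start position: (-4, 8)
Final position: (7.257, 10.4)
Distance = 11.51; >= 1e-6 -> NOT closed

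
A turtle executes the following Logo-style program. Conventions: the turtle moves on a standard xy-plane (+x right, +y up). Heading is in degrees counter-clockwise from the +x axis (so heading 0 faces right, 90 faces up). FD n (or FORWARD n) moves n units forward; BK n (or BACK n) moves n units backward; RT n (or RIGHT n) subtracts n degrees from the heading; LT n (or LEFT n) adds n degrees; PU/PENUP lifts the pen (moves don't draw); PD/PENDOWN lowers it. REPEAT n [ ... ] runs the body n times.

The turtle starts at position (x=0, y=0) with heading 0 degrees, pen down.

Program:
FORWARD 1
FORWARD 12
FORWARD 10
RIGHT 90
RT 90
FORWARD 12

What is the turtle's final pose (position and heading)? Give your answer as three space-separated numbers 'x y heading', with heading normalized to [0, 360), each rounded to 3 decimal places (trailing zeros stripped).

Executing turtle program step by step:
Start: pos=(0,0), heading=0, pen down
FD 1: (0,0) -> (1,0) [heading=0, draw]
FD 12: (1,0) -> (13,0) [heading=0, draw]
FD 10: (13,0) -> (23,0) [heading=0, draw]
RT 90: heading 0 -> 270
RT 90: heading 270 -> 180
FD 12: (23,0) -> (11,0) [heading=180, draw]
Final: pos=(11,0), heading=180, 4 segment(s) drawn

Answer: 11 0 180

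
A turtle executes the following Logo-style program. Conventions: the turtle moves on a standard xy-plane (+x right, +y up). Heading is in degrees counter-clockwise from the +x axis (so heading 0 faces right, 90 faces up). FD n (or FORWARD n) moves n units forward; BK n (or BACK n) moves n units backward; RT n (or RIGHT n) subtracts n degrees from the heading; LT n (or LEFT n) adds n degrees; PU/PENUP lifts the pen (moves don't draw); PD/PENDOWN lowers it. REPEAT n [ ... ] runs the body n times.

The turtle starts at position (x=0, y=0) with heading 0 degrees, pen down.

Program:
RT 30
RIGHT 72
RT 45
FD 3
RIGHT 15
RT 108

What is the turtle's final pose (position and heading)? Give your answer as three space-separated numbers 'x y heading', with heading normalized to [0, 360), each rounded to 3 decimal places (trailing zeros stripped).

Executing turtle program step by step:
Start: pos=(0,0), heading=0, pen down
RT 30: heading 0 -> 330
RT 72: heading 330 -> 258
RT 45: heading 258 -> 213
FD 3: (0,0) -> (-2.516,-1.634) [heading=213, draw]
RT 15: heading 213 -> 198
RT 108: heading 198 -> 90
Final: pos=(-2.516,-1.634), heading=90, 1 segment(s) drawn

Answer: -2.516 -1.634 90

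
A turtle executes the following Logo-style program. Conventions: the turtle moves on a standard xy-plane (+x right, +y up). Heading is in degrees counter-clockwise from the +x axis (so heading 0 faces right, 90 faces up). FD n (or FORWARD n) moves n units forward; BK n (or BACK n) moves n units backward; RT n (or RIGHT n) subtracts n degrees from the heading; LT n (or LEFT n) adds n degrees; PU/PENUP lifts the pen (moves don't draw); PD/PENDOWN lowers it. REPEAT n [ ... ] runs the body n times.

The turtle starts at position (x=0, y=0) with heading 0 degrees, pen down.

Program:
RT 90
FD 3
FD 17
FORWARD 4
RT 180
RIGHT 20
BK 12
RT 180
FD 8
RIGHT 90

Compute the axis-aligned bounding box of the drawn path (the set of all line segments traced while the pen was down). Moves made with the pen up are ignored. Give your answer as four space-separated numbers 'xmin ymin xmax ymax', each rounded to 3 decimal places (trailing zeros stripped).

Answer: -6.84 -42.794 0 0

Derivation:
Executing turtle program step by step:
Start: pos=(0,0), heading=0, pen down
RT 90: heading 0 -> 270
FD 3: (0,0) -> (0,-3) [heading=270, draw]
FD 17: (0,-3) -> (0,-20) [heading=270, draw]
FD 4: (0,-20) -> (0,-24) [heading=270, draw]
RT 180: heading 270 -> 90
RT 20: heading 90 -> 70
BK 12: (0,-24) -> (-4.104,-35.276) [heading=70, draw]
RT 180: heading 70 -> 250
FD 8: (-4.104,-35.276) -> (-6.84,-42.794) [heading=250, draw]
RT 90: heading 250 -> 160
Final: pos=(-6.84,-42.794), heading=160, 5 segment(s) drawn

Segment endpoints: x in {-6.84, -4.104, 0, 0, 0, 0}, y in {-42.794, -35.276, -24, -20, -3, 0}
xmin=-6.84, ymin=-42.794, xmax=0, ymax=0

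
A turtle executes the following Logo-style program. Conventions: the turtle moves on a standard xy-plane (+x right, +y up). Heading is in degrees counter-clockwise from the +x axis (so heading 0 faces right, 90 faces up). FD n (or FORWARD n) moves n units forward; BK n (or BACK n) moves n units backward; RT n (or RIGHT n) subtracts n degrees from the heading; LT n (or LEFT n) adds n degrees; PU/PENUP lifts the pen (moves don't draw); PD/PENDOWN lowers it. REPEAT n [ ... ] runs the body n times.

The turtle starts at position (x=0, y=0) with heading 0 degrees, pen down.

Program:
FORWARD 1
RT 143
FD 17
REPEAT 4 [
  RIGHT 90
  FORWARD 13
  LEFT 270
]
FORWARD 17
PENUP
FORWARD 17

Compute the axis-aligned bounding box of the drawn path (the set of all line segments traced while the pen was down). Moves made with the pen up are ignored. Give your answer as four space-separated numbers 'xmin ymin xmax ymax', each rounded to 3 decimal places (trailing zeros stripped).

Answer: -26.154 -20.462 1 0.151

Derivation:
Executing turtle program step by step:
Start: pos=(0,0), heading=0, pen down
FD 1: (0,0) -> (1,0) [heading=0, draw]
RT 143: heading 0 -> 217
FD 17: (1,0) -> (-12.577,-10.231) [heading=217, draw]
REPEAT 4 [
  -- iteration 1/4 --
  RT 90: heading 217 -> 127
  FD 13: (-12.577,-10.231) -> (-20.4,0.151) [heading=127, draw]
  LT 270: heading 127 -> 37
  -- iteration 2/4 --
  RT 90: heading 37 -> 307
  FD 13: (-20.4,0.151) -> (-12.577,-10.231) [heading=307, draw]
  LT 270: heading 307 -> 217
  -- iteration 3/4 --
  RT 90: heading 217 -> 127
  FD 13: (-12.577,-10.231) -> (-20.4,0.151) [heading=127, draw]
  LT 270: heading 127 -> 37
  -- iteration 4/4 --
  RT 90: heading 37 -> 307
  FD 13: (-20.4,0.151) -> (-12.577,-10.231) [heading=307, draw]
  LT 270: heading 307 -> 217
]
FD 17: (-12.577,-10.231) -> (-26.154,-20.462) [heading=217, draw]
PU: pen up
FD 17: (-26.154,-20.462) -> (-39.73,-30.693) [heading=217, move]
Final: pos=(-39.73,-30.693), heading=217, 7 segment(s) drawn

Segment endpoints: x in {-26.154, -20.4, -12.577, -12.577, 0, 1}, y in {-20.462, -10.231, -10.231, 0, 0.151, 0.151}
xmin=-26.154, ymin=-20.462, xmax=1, ymax=0.151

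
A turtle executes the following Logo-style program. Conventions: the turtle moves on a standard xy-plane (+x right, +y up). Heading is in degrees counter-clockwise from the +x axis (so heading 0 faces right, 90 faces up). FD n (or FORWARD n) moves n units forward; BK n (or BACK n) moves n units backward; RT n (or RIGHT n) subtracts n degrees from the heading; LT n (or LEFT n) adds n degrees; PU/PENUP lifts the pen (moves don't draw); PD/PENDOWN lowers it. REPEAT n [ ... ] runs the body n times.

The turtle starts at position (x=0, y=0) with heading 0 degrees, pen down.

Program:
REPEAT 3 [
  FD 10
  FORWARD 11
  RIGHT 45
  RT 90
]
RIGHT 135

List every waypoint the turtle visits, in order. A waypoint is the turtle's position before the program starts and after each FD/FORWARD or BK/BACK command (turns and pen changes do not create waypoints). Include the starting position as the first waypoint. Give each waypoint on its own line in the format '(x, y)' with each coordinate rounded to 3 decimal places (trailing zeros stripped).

Executing turtle program step by step:
Start: pos=(0,0), heading=0, pen down
REPEAT 3 [
  -- iteration 1/3 --
  FD 10: (0,0) -> (10,0) [heading=0, draw]
  FD 11: (10,0) -> (21,0) [heading=0, draw]
  RT 45: heading 0 -> 315
  RT 90: heading 315 -> 225
  -- iteration 2/3 --
  FD 10: (21,0) -> (13.929,-7.071) [heading=225, draw]
  FD 11: (13.929,-7.071) -> (6.151,-14.849) [heading=225, draw]
  RT 45: heading 225 -> 180
  RT 90: heading 180 -> 90
  -- iteration 3/3 --
  FD 10: (6.151,-14.849) -> (6.151,-4.849) [heading=90, draw]
  FD 11: (6.151,-4.849) -> (6.151,6.151) [heading=90, draw]
  RT 45: heading 90 -> 45
  RT 90: heading 45 -> 315
]
RT 135: heading 315 -> 180
Final: pos=(6.151,6.151), heading=180, 6 segment(s) drawn
Waypoints (7 total):
(0, 0)
(10, 0)
(21, 0)
(13.929, -7.071)
(6.151, -14.849)
(6.151, -4.849)
(6.151, 6.151)

Answer: (0, 0)
(10, 0)
(21, 0)
(13.929, -7.071)
(6.151, -14.849)
(6.151, -4.849)
(6.151, 6.151)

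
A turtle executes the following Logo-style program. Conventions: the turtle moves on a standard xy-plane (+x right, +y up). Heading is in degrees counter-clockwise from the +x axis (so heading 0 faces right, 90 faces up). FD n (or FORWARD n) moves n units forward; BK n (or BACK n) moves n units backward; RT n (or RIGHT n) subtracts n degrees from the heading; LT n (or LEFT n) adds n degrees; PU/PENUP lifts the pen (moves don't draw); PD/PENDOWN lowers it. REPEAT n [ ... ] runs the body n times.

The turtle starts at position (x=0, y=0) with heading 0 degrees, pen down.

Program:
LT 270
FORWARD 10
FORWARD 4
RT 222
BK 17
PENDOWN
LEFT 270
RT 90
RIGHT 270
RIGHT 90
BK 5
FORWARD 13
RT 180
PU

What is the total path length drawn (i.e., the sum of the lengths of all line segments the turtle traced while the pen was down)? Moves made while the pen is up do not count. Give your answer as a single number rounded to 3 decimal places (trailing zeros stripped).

Executing turtle program step by step:
Start: pos=(0,0), heading=0, pen down
LT 270: heading 0 -> 270
FD 10: (0,0) -> (0,-10) [heading=270, draw]
FD 4: (0,-10) -> (0,-14) [heading=270, draw]
RT 222: heading 270 -> 48
BK 17: (0,-14) -> (-11.375,-26.633) [heading=48, draw]
PD: pen down
LT 270: heading 48 -> 318
RT 90: heading 318 -> 228
RT 270: heading 228 -> 318
RT 90: heading 318 -> 228
BK 5: (-11.375,-26.633) -> (-8.03,-22.918) [heading=228, draw]
FD 13: (-8.03,-22.918) -> (-16.728,-32.579) [heading=228, draw]
RT 180: heading 228 -> 48
PU: pen up
Final: pos=(-16.728,-32.579), heading=48, 5 segment(s) drawn

Segment lengths:
  seg 1: (0,0) -> (0,-10), length = 10
  seg 2: (0,-10) -> (0,-14), length = 4
  seg 3: (0,-14) -> (-11.375,-26.633), length = 17
  seg 4: (-11.375,-26.633) -> (-8.03,-22.918), length = 5
  seg 5: (-8.03,-22.918) -> (-16.728,-32.579), length = 13
Total = 49

Answer: 49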